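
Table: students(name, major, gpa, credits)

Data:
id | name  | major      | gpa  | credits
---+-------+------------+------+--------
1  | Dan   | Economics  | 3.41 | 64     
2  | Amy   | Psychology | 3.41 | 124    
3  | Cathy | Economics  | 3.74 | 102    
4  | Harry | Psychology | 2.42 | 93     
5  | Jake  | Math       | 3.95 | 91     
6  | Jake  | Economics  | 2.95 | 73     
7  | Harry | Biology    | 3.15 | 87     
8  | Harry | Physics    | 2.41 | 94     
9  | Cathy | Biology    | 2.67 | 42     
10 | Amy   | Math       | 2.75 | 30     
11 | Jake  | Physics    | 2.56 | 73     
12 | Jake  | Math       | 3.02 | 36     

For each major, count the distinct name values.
SELECT major, COUNT(DISTINCT name)
FROM students
GROUP BY major

Result:
  Biology: 2 distinct
  Economics: 3 distinct
  Math: 2 distinct
  Physics: 2 distinct
  Psychology: 2 distinct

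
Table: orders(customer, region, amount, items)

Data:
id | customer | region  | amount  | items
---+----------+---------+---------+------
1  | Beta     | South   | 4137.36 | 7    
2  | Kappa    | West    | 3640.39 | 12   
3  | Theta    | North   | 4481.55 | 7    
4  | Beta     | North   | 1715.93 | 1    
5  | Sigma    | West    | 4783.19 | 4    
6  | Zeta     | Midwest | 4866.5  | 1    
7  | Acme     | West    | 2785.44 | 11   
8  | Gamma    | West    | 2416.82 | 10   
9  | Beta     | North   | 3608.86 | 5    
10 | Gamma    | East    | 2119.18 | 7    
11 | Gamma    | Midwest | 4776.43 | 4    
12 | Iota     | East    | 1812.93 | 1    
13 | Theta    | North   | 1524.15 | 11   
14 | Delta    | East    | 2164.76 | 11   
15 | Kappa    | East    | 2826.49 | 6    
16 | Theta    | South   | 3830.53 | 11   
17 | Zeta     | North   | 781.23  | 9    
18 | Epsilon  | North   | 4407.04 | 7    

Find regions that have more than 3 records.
SELECT region, COUNT(*) as cnt
FROM orders
GROUP BY region
HAVING COUNT(*) > 3

Result:
  East: 4
  North: 6
  West: 4

Note: HAVING filters groups after aggregation, WHERE filters rows before.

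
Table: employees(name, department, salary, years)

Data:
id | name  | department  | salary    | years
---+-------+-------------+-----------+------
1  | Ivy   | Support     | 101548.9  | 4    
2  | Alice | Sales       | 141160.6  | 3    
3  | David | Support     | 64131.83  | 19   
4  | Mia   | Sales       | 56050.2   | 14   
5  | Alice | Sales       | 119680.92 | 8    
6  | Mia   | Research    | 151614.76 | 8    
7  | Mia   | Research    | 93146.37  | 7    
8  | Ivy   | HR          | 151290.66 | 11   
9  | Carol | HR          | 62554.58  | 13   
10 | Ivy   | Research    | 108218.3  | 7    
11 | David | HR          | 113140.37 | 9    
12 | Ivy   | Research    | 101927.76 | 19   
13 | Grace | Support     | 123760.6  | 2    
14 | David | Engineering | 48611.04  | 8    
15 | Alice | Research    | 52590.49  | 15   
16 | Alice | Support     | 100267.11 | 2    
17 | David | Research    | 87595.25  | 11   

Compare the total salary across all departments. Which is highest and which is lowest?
SELECT department, SUM(salary)
FROM employees
GROUP BY department
ORDER BY SUM(salary)

All groups:
  Engineering: 48611.04
  Sales: 316891.72
  HR: 326985.61
  Support: 389708.44
  Research: 595092.93

Highest: Research (595092.93)
Lowest: Engineering (48611.04)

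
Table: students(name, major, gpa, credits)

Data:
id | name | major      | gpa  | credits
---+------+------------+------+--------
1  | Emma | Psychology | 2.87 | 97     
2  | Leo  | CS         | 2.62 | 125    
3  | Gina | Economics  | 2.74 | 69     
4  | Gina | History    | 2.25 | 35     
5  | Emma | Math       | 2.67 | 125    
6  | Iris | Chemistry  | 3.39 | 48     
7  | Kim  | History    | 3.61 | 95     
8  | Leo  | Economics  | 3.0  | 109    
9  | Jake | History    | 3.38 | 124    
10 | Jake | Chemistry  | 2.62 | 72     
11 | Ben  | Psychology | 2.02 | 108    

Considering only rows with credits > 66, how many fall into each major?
SELECT major, COUNT(*)
FROM students
WHERE credits > 66
GROUP BY major

Note: WHERE filters rows before grouping.

Result:
  CS: 1
  Chemistry: 1
  Economics: 2
  History: 2
  Math: 1
  Psychology: 2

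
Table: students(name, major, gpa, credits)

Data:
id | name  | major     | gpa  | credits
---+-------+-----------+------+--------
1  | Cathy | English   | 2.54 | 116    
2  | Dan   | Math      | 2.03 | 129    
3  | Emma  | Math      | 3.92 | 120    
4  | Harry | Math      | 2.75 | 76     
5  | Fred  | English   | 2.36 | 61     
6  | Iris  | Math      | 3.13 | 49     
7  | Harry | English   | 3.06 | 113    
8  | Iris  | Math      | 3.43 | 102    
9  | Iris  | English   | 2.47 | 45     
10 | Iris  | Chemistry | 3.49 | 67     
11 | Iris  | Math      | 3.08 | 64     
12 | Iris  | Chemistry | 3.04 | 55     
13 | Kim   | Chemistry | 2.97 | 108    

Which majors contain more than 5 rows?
SELECT major, COUNT(*) as cnt
FROM students
GROUP BY major
HAVING COUNT(*) > 5

Result:
  Math: 6

Note: HAVING filters groups after aggregation, WHERE filters rows before.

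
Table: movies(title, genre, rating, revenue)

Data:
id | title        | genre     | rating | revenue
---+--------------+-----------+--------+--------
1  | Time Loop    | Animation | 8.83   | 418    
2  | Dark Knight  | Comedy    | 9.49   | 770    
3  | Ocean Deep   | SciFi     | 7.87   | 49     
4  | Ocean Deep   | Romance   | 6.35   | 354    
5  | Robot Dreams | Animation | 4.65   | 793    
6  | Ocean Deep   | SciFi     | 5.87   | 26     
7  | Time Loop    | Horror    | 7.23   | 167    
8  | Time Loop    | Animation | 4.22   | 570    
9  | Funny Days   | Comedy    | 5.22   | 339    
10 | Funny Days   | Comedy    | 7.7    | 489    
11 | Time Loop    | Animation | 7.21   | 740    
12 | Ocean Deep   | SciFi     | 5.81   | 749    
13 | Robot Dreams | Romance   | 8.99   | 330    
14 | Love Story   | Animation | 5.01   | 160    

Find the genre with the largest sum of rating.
SELECT genre, SUM(rating) as val
FROM movies
GROUP BY genre
ORDER BY val DESC
LIMIT 1

Result: Animation with sum(rating) = 29.92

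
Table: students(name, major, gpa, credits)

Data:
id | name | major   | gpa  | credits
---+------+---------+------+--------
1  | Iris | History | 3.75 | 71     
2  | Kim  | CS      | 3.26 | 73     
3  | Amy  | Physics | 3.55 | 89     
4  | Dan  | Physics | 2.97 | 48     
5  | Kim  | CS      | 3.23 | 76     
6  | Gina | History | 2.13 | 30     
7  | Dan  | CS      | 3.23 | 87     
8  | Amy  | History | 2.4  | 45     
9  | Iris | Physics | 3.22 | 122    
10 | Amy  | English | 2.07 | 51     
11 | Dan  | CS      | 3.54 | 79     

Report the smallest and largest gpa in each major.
SELECT major, MIN(gpa), MAX(gpa)
FROM students
GROUP BY major

Result:
  CS: min=3.23, max=3.54
  English: min=2.07, max=2.07
  History: min=2.13, max=3.75
  Physics: min=2.97, max=3.55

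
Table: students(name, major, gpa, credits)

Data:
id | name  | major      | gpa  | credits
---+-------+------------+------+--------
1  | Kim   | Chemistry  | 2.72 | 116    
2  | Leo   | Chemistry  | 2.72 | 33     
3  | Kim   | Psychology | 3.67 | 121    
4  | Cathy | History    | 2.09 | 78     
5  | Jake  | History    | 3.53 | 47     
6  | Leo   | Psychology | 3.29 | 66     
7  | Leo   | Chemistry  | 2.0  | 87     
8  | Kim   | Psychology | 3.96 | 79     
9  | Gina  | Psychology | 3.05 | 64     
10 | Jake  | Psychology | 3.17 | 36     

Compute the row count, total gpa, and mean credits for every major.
SELECT major,
       COUNT(*) as cnt,
       SUM(gpa) as total_gpa,
       AVG(credits) as avg_credits
FROM students
GROUP BY major

Result:
  Chemistry: 3 records, 7.44 total gpa, 78.67 avg credits
  History: 2 records, 5.62 total gpa, 62.50 avg credits
  Psychology: 5 records, 17.14 total gpa, 73.20 avg credits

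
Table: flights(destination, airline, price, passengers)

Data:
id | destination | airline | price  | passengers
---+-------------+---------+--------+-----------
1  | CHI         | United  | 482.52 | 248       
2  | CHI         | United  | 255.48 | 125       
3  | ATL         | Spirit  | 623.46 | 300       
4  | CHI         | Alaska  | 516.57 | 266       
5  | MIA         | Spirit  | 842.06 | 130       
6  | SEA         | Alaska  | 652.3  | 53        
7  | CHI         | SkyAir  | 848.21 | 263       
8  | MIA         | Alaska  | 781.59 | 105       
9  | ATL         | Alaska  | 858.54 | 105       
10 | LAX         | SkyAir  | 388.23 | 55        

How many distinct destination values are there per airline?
SELECT airline, COUNT(DISTINCT destination)
FROM flights
GROUP BY airline

Result:
  Alaska: 4 distinct
  SkyAir: 2 distinct
  Spirit: 2 distinct
  United: 1 distinct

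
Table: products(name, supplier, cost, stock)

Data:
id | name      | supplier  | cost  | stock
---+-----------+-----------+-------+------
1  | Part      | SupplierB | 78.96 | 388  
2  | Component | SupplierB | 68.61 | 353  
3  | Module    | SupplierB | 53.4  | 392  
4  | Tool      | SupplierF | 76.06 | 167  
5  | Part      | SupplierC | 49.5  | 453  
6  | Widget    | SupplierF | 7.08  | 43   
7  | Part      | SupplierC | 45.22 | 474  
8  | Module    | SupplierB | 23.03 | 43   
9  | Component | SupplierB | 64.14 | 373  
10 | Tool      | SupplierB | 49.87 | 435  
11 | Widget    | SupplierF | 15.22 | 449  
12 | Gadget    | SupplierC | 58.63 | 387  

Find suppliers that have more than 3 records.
SELECT supplier, COUNT(*) as cnt
FROM products
GROUP BY supplier
HAVING COUNT(*) > 3

Result:
  SupplierB: 6

Note: HAVING filters groups after aggregation, WHERE filters rows before.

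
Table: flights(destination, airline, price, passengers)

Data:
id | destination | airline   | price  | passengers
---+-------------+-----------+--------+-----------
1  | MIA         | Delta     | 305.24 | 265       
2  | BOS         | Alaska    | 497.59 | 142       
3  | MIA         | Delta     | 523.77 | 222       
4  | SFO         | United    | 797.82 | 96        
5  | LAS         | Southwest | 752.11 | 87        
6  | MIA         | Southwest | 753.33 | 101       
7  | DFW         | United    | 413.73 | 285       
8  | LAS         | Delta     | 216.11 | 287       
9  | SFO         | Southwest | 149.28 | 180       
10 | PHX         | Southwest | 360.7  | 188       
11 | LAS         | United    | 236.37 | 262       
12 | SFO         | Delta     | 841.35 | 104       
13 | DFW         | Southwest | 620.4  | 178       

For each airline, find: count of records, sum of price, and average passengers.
SELECT airline,
       COUNT(*) as cnt,
       SUM(price) as total_price,
       AVG(passengers) as avg_passengers
FROM flights
GROUP BY airline

Result:
  Alaska: 1 records, 497.59 total price, 142.00 avg passengers
  Delta: 4 records, 1886.47 total price, 219.50 avg passengers
  Southwest: 5 records, 2635.82 total price, 146.80 avg passengers
  United: 3 records, 1447.92 total price, 214.33 avg passengers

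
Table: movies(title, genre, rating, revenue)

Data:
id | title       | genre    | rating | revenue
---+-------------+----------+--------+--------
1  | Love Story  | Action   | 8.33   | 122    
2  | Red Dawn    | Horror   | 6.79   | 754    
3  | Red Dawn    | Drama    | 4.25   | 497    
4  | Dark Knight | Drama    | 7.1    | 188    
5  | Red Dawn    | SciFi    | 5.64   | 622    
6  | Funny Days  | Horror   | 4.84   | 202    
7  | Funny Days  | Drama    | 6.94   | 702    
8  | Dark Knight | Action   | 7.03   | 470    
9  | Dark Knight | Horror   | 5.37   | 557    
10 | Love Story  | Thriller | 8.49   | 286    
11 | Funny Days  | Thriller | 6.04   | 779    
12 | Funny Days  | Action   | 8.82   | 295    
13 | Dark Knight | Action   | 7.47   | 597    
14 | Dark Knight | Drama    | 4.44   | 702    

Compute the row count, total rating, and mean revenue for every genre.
SELECT genre,
       COUNT(*) as cnt,
       SUM(rating) as total_rating,
       AVG(revenue) as avg_revenue
FROM movies
GROUP BY genre

Result:
  Action: 4 records, 31.65 total rating, 371.00 avg revenue
  Drama: 4 records, 22.73 total rating, 522.25 avg revenue
  Horror: 3 records, 17.00 total rating, 504.33 avg revenue
  SciFi: 1 records, 5.64 total rating, 622.00 avg revenue
  Thriller: 2 records, 14.53 total rating, 532.50 avg revenue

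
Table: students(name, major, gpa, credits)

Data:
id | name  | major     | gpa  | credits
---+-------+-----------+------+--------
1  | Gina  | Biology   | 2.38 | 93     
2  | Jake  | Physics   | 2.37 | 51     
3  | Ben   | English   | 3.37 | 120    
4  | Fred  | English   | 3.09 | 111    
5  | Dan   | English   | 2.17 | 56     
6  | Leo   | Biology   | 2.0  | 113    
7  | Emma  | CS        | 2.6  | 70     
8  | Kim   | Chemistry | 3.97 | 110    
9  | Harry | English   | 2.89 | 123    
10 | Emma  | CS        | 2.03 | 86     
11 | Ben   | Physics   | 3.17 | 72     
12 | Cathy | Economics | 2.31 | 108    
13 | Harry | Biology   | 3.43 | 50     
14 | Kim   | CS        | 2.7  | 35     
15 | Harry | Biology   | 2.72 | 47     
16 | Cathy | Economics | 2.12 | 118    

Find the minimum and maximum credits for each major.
SELECT major, MIN(credits), MAX(credits)
FROM students
GROUP BY major

Result:
  Biology: min=47, max=113
  CS: min=35, max=86
  Chemistry: min=110, max=110
  Economics: min=108, max=118
  English: min=56, max=123
  Physics: min=51, max=72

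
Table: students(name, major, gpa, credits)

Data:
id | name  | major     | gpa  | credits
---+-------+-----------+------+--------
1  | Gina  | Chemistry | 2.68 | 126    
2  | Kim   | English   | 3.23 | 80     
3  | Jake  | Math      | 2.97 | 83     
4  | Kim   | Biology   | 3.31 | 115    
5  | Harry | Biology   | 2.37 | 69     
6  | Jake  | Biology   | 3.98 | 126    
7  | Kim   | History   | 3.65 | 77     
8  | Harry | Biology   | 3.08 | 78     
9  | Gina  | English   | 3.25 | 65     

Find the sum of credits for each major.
SELECT major, SUM(credits) as result
FROM students
GROUP BY major

Result:
  Biology: 388
  Chemistry: 126
  English: 145
  History: 77
  Math: 83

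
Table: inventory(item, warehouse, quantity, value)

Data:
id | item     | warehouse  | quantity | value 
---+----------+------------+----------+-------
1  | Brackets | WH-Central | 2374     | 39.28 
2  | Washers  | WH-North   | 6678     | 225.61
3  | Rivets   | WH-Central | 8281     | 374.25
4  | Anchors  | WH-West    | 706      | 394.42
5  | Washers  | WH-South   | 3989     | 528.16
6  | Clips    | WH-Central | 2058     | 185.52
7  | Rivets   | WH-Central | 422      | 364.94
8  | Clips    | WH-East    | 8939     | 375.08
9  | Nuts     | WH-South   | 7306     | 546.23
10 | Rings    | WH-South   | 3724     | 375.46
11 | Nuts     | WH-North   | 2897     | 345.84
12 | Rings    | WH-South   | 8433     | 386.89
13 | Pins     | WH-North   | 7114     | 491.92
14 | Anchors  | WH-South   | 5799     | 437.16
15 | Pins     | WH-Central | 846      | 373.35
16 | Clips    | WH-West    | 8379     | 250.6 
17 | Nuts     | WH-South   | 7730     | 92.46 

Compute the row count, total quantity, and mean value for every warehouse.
SELECT warehouse,
       COUNT(*) as cnt,
       SUM(quantity) as total_quantity,
       AVG(value) as avg_value
FROM inventory
GROUP BY warehouse

Result:
  WH-Central: 5 records, 13981 total quantity, 267.47 avg value
  WH-East: 1 records, 8939 total quantity, 375.08 avg value
  WH-North: 3 records, 16689 total quantity, 354.46 avg value
  WH-South: 6 records, 36981 total quantity, 394.39 avg value
  WH-West: 2 records, 9085 total quantity, 322.51 avg value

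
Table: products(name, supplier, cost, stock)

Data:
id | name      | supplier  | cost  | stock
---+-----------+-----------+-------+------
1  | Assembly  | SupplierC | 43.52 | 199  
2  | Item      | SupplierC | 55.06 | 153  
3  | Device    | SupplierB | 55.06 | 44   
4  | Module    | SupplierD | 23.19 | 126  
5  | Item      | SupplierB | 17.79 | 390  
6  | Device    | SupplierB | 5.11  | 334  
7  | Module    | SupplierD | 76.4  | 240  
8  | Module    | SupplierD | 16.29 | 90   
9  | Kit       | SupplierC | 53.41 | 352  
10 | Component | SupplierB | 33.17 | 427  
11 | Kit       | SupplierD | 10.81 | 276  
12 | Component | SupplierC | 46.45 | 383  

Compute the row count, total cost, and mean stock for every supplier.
SELECT supplier,
       COUNT(*) as cnt,
       SUM(cost) as total_cost,
       AVG(stock) as avg_stock
FROM products
GROUP BY supplier

Result:
  SupplierB: 4 records, 111.13 total cost, 298.75 avg stock
  SupplierC: 4 records, 198.44 total cost, 271.75 avg stock
  SupplierD: 4 records, 126.69 total cost, 183.00 avg stock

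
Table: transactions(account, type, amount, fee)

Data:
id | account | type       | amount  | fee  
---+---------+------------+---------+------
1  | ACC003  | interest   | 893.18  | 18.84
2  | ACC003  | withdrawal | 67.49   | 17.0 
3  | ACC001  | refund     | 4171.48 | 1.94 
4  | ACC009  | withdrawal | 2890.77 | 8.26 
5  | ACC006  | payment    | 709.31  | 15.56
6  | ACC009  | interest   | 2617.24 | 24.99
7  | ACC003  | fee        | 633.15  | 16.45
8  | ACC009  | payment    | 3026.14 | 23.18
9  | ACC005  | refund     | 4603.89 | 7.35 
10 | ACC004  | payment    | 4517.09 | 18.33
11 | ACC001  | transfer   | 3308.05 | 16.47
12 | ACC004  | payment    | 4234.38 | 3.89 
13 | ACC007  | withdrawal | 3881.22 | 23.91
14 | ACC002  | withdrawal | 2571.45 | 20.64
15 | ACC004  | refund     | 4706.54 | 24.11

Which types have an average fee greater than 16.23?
SELECT type, AVG(fee)
FROM transactions
GROUP BY type
HAVING AVG(fee) > 16.23

Result:
  fee: avg=16.45
  interest: avg=21.92
  transfer: avg=16.47
  withdrawal: avg=17.45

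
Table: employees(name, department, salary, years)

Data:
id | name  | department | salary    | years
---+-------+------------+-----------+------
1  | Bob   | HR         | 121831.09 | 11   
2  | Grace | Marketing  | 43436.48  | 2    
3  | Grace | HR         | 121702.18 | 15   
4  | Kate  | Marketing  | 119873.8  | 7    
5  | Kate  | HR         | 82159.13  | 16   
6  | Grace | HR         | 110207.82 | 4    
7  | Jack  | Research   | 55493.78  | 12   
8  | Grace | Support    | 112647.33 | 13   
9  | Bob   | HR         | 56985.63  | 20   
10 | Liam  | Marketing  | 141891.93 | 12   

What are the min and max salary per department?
SELECT department, MIN(salary), MAX(salary)
FROM employees
GROUP BY department

Result:
  HR: min=56985.63, max=121831.09
  Marketing: min=43436.48, max=141891.93
  Research: min=55493.78, max=55493.78
  Support: min=112647.33, max=112647.33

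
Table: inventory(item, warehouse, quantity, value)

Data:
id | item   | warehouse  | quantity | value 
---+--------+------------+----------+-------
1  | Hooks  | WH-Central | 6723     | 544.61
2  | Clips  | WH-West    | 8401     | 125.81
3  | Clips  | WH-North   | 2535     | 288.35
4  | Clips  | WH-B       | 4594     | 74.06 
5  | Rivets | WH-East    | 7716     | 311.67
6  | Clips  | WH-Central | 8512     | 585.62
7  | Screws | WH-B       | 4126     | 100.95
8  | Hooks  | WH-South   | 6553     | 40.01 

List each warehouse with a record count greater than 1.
SELECT warehouse, COUNT(*) as cnt
FROM inventory
GROUP BY warehouse
HAVING COUNT(*) > 1

Result:
  WH-B: 2
  WH-Central: 2

Note: HAVING filters groups after aggregation, WHERE filters rows before.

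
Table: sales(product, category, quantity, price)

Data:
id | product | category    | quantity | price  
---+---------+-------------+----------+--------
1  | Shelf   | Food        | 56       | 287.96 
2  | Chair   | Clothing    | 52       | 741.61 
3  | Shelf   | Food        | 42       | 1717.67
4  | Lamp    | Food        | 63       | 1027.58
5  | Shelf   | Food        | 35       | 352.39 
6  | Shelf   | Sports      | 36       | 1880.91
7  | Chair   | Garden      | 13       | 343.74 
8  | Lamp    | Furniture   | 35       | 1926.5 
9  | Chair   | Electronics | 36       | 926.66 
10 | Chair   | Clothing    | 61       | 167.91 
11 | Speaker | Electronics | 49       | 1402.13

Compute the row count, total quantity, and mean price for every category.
SELECT category,
       COUNT(*) as cnt,
       SUM(quantity) as total_quantity,
       AVG(price) as avg_price
FROM sales
GROUP BY category

Result:
  Clothing: 2 records, 113 total quantity, 454.76 avg price
  Electronics: 2 records, 85 total quantity, 1164.40 avg price
  Food: 4 records, 196 total quantity, 846.40 avg price
  Furniture: 1 records, 35 total quantity, 1926.50 avg price
  Garden: 1 records, 13 total quantity, 343.74 avg price
  Sports: 1 records, 36 total quantity, 1880.91 avg price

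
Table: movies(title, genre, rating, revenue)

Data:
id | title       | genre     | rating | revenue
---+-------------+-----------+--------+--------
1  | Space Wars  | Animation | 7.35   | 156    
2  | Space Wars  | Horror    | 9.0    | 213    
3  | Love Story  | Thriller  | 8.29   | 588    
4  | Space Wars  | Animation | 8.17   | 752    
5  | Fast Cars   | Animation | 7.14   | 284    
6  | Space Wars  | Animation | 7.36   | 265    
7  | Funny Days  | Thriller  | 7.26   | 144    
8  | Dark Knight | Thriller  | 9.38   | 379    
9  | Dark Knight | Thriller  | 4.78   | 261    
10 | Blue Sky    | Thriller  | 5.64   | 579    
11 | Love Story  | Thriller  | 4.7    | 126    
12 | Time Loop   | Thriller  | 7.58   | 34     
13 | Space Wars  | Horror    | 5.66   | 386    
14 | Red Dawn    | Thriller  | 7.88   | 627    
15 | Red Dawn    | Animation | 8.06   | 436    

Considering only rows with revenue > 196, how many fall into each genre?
SELECT genre, COUNT(*)
FROM movies
WHERE revenue > 196
GROUP BY genre

Note: WHERE filters rows before grouping.

Result:
  Animation: 4
  Horror: 2
  Thriller: 5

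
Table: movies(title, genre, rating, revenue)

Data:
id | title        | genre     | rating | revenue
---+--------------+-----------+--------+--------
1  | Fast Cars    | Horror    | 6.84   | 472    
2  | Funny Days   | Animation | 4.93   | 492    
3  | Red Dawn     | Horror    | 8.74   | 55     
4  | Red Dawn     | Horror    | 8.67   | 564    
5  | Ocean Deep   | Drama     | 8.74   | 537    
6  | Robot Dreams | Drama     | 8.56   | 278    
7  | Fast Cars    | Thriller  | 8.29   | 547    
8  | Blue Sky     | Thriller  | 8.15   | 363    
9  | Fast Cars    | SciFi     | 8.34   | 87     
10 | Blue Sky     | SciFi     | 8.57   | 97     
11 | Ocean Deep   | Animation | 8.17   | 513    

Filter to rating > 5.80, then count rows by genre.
SELECT genre, COUNT(*)
FROM movies
WHERE rating > 5.80
GROUP BY genre

Note: WHERE filters rows before grouping.

Result:
  Animation: 1
  Drama: 2
  Horror: 3
  SciFi: 2
  Thriller: 2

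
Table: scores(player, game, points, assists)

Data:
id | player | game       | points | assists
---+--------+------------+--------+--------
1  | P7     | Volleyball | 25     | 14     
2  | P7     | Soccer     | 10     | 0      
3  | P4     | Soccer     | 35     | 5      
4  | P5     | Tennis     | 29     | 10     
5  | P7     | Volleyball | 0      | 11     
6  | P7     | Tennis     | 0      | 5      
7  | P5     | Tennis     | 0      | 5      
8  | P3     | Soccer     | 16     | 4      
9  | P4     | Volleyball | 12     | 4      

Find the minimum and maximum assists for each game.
SELECT game, MIN(assists), MAX(assists)
FROM scores
GROUP BY game

Result:
  Soccer: min=0, max=5
  Tennis: min=5, max=10
  Volleyball: min=4, max=14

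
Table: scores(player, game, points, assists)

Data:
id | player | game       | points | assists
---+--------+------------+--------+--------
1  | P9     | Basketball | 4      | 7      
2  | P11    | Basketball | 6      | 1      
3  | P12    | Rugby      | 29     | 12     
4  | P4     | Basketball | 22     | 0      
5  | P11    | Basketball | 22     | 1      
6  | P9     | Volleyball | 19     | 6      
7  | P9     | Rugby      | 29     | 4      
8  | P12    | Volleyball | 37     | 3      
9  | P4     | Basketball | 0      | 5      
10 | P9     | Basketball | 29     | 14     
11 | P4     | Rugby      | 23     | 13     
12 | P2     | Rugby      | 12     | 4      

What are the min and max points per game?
SELECT game, MIN(points), MAX(points)
FROM scores
GROUP BY game

Result:
  Basketball: min=0, max=29
  Rugby: min=12, max=29
  Volleyball: min=19, max=37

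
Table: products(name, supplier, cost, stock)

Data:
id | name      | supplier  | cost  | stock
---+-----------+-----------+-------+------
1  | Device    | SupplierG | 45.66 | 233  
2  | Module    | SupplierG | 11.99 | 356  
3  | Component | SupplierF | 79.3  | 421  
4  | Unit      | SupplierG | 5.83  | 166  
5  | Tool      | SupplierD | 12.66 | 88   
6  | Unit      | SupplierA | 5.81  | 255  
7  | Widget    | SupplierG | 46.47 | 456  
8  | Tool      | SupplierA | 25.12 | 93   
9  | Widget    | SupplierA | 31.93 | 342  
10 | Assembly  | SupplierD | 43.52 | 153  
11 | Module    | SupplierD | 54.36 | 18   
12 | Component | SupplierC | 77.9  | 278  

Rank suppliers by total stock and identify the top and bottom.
SELECT supplier, SUM(stock)
FROM products
GROUP BY supplier
ORDER BY SUM(stock)

All groups:
  SupplierD: 259
  SupplierC: 278
  SupplierF: 421
  SupplierA: 690
  SupplierG: 1211

Highest: SupplierG (1211)
Lowest: SupplierD (259)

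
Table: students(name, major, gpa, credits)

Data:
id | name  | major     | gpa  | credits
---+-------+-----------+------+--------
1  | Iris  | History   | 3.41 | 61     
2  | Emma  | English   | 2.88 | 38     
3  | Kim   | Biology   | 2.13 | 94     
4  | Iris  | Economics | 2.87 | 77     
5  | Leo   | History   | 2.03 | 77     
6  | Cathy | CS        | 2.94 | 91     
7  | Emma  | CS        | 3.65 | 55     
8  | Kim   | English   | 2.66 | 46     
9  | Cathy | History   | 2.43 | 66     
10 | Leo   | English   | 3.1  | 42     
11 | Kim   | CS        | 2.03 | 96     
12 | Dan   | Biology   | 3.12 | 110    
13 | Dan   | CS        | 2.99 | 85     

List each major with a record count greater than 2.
SELECT major, COUNT(*) as cnt
FROM students
GROUP BY major
HAVING COUNT(*) > 2

Result:
  CS: 4
  English: 3
  History: 3

Note: HAVING filters groups after aggregation, WHERE filters rows before.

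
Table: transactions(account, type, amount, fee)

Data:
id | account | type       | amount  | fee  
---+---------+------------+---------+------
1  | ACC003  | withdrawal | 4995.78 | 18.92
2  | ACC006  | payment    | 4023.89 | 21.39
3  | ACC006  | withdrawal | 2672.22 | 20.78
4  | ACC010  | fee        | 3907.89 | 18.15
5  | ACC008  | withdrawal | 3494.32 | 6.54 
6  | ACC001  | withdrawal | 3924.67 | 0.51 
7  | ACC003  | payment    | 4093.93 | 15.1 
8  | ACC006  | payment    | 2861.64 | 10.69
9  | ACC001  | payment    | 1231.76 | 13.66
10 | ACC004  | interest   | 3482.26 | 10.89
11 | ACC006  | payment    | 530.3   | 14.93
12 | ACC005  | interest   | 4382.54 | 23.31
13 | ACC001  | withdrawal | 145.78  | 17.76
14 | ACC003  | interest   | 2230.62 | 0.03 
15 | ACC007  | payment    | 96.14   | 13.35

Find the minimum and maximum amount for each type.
SELECT type, MIN(amount), MAX(amount)
FROM transactions
GROUP BY type

Result:
  fee: min=3907.89, max=3907.89
  interest: min=2230.62, max=4382.54
  payment: min=96.14, max=4093.93
  withdrawal: min=145.78, max=4995.78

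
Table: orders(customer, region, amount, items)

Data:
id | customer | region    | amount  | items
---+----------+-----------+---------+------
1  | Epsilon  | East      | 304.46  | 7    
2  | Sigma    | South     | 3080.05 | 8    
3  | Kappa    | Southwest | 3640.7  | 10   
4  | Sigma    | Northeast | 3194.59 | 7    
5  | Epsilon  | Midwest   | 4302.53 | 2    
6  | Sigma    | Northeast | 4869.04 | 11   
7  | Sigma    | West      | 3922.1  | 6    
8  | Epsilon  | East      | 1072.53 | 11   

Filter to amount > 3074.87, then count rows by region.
SELECT region, COUNT(*)
FROM orders
WHERE amount > 3074.87
GROUP BY region

Note: WHERE filters rows before grouping.

Result:
  Midwest: 1
  Northeast: 2
  South: 1
  Southwest: 1
  West: 1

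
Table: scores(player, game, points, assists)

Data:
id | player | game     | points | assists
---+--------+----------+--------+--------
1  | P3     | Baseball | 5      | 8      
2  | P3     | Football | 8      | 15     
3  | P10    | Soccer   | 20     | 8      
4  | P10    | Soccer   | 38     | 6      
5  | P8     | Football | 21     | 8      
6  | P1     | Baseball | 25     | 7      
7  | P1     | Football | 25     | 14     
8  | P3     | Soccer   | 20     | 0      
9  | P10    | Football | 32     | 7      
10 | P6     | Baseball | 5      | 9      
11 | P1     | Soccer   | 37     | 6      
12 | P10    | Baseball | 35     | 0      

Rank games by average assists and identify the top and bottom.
SELECT game, AVG(assists)
FROM scores
GROUP BY game
ORDER BY AVG(assists)

All groups:
  Soccer: 5.00
  Baseball: 6.00
  Football: 11.00

Highest: Football (11.00)
Lowest: Soccer (5.00)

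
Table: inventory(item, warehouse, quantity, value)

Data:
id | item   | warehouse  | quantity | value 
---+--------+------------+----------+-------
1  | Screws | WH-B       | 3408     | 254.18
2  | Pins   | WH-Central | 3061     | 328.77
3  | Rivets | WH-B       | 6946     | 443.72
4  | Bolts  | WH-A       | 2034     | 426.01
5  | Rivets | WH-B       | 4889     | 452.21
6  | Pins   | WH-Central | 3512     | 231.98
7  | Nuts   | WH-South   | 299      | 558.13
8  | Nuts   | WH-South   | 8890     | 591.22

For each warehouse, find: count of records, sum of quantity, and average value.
SELECT warehouse,
       COUNT(*) as cnt,
       SUM(quantity) as total_quantity,
       AVG(value) as avg_value
FROM inventory
GROUP BY warehouse

Result:
  WH-A: 1 records, 2034 total quantity, 426.01 avg value
  WH-B: 3 records, 15243 total quantity, 383.37 avg value
  WH-Central: 2 records, 6573 total quantity, 280.38 avg value
  WH-South: 2 records, 9189 total quantity, 574.68 avg value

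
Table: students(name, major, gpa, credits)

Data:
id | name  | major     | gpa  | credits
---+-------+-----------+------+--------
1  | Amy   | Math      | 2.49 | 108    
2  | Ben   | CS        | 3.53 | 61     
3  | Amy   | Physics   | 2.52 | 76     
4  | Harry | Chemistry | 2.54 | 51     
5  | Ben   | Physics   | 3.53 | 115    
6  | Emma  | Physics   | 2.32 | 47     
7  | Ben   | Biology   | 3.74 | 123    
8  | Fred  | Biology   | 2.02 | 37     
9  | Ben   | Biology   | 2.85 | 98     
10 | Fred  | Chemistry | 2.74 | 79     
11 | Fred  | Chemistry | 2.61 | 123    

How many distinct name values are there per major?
SELECT major, COUNT(DISTINCT name)
FROM students
GROUP BY major

Result:
  Biology: 2 distinct
  CS: 1 distinct
  Chemistry: 2 distinct
  Math: 1 distinct
  Physics: 3 distinct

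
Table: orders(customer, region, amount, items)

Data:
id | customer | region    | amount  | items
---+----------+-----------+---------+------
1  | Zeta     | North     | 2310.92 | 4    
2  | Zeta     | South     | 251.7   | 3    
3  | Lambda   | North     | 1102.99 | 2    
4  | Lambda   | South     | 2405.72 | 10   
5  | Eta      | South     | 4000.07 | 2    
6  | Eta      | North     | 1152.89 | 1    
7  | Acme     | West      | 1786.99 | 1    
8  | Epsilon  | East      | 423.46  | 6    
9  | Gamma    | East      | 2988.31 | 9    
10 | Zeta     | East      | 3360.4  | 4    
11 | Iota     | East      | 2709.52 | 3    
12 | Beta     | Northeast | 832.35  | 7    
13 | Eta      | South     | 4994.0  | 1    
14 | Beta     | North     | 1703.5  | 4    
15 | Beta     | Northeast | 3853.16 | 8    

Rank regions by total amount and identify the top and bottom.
SELECT region, SUM(amount)
FROM orders
GROUP BY region
ORDER BY SUM(amount)

All groups:
  West: 1786.99
  Northeast: 4685.51
  North: 6270.30
  East: 9481.69
  South: 11651.49

Highest: South (11651.49)
Lowest: West (1786.99)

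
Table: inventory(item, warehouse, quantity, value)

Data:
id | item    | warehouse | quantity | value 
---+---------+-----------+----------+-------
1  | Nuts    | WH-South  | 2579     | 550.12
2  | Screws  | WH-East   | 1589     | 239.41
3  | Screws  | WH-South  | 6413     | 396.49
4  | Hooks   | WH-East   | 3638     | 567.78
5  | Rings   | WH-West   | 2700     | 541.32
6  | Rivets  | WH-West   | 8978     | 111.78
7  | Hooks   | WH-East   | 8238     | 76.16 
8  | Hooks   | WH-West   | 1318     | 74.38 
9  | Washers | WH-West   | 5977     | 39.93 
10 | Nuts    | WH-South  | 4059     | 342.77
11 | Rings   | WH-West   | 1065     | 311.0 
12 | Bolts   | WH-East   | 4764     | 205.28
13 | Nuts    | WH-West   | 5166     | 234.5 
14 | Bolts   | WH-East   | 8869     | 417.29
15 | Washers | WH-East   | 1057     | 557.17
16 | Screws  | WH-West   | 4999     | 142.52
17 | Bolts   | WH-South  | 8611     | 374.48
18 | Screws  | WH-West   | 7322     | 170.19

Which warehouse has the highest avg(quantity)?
SELECT warehouse, AVG(quantity) as val
FROM inventory
GROUP BY warehouse
ORDER BY val DESC
LIMIT 1

Result: WH-South with avg(quantity) = 5415.50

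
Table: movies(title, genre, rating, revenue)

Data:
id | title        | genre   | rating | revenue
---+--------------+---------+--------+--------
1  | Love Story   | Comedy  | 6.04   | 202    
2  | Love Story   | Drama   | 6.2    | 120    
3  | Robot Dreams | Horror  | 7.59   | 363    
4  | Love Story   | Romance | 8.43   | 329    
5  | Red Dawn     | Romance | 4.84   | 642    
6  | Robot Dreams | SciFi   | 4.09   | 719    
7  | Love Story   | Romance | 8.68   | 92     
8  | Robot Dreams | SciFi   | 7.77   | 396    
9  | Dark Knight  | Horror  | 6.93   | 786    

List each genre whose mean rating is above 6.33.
SELECT genre, AVG(rating)
FROM movies
GROUP BY genre
HAVING AVG(rating) > 6.33

Result:
  Horror: avg=7.26
  Romance: avg=7.32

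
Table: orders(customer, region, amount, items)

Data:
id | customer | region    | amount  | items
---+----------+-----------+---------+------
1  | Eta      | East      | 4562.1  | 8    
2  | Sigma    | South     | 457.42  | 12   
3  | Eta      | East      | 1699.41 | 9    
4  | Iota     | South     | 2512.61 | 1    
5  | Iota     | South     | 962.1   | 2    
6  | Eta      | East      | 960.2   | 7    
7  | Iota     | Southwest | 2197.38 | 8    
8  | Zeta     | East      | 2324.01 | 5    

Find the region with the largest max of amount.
SELECT region, MAX(amount) as val
FROM orders
GROUP BY region
ORDER BY val DESC
LIMIT 1

Result: East with max(amount) = 4562.10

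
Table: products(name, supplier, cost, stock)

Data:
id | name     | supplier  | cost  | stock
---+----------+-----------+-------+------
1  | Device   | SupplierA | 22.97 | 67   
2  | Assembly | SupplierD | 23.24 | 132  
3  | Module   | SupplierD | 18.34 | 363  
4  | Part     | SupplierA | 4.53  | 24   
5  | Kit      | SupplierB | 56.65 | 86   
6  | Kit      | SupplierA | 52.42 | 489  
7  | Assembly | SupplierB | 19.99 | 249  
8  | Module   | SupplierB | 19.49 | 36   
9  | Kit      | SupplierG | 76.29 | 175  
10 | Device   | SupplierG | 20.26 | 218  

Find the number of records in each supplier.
SELECT supplier, COUNT(*) as count
FROM products
GROUP BY supplier

Result:
  SupplierA: 3
  SupplierB: 3
  SupplierD: 2
  SupplierG: 2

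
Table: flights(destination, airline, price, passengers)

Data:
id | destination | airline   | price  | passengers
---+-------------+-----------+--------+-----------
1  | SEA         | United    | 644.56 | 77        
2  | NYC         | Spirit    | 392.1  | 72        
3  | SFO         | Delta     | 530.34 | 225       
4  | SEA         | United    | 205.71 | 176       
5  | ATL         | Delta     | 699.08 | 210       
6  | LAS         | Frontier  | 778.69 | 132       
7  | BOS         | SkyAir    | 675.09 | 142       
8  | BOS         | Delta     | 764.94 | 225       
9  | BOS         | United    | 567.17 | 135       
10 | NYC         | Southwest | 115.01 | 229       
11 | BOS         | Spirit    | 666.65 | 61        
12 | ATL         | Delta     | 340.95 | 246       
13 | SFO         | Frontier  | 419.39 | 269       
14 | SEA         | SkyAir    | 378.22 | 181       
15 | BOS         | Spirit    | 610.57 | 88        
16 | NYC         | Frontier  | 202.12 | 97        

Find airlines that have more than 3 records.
SELECT airline, COUNT(*) as cnt
FROM flights
GROUP BY airline
HAVING COUNT(*) > 3

Result:
  Delta: 4

Note: HAVING filters groups after aggregation, WHERE filters rows before.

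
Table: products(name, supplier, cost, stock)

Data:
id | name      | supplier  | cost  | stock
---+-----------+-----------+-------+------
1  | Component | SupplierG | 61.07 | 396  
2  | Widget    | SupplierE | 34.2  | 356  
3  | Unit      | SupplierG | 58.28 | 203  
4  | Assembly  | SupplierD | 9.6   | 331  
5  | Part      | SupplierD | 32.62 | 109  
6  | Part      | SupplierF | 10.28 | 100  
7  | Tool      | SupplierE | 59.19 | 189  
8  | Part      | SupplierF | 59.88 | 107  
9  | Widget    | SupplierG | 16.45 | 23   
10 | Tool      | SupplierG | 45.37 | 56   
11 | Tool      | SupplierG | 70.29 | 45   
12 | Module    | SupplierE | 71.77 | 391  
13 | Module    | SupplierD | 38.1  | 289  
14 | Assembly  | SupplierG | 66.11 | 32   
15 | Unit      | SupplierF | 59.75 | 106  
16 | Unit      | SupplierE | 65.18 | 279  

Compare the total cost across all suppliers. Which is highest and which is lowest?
SELECT supplier, SUM(cost)
FROM products
GROUP BY supplier
ORDER BY SUM(cost)

All groups:
  SupplierD: 80.32
  SupplierF: 129.91
  SupplierE: 230.34
  SupplierG: 317.57

Highest: SupplierG (317.57)
Lowest: SupplierD (80.32)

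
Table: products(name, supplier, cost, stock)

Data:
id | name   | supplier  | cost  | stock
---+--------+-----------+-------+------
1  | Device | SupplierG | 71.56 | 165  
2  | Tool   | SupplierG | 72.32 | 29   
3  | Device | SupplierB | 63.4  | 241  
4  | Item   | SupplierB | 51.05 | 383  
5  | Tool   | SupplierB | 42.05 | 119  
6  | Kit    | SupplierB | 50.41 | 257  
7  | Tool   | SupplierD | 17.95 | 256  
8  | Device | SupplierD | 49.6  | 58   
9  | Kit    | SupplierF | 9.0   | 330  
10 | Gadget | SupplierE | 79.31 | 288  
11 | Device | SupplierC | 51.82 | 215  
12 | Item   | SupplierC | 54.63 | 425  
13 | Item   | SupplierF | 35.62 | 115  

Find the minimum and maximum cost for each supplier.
SELECT supplier, MIN(cost), MAX(cost)
FROM products
GROUP BY supplier

Result:
  SupplierB: min=42.05, max=63.40
  SupplierC: min=51.82, max=54.63
  SupplierD: min=17.95, max=49.60
  SupplierE: min=79.31, max=79.31
  SupplierF: min=9.00, max=35.62
  SupplierG: min=71.56, max=72.32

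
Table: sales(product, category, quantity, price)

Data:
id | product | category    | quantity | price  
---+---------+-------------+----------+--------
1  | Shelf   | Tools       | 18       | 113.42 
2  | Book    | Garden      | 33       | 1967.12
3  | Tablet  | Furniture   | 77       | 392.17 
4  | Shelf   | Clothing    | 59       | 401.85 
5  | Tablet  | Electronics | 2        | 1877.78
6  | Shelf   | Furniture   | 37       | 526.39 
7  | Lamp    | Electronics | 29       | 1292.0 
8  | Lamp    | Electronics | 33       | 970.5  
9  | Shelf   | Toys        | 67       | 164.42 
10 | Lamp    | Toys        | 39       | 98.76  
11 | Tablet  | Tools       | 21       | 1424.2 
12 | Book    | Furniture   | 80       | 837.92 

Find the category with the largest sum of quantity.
SELECT category, SUM(quantity) as val
FROM sales
GROUP BY category
ORDER BY val DESC
LIMIT 1

Result: Furniture with sum(quantity) = 194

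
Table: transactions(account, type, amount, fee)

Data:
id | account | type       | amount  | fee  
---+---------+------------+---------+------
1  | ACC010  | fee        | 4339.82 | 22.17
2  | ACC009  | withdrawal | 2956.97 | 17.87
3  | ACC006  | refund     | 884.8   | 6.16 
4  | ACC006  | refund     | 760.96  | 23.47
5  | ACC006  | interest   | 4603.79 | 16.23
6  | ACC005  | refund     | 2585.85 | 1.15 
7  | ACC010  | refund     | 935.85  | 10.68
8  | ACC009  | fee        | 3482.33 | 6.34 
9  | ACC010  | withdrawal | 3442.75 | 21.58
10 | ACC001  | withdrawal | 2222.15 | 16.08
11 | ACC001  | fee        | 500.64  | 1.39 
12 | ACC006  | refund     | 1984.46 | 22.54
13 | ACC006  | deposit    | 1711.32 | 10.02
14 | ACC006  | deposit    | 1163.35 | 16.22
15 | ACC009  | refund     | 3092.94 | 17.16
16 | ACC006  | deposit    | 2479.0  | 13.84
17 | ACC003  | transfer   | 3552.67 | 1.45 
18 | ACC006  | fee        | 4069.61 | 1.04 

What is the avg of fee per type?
SELECT type, AVG(fee) as result
FROM transactions
GROUP BY type

Result:
  deposit: 13.36
  fee: 7.74
  interest: 16.23
  refund: 13.53
  transfer: 1.45
  withdrawal: 18.51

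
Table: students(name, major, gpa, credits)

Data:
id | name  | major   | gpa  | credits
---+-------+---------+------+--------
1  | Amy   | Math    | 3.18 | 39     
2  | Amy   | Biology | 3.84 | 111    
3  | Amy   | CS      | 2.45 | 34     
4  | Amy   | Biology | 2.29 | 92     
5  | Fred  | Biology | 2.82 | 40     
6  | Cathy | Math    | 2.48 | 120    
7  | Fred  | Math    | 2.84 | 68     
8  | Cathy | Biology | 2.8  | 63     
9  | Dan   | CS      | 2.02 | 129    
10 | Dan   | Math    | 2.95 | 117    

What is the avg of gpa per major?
SELECT major, AVG(gpa) as result
FROM students
GROUP BY major

Result:
  Biology: 2.94
  CS: 2.24
  Math: 2.86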